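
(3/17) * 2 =6/17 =0.35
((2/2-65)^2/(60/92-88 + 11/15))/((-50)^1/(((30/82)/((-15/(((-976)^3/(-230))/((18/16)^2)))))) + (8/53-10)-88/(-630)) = 175470820329730867200/36024507079182081263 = 4.87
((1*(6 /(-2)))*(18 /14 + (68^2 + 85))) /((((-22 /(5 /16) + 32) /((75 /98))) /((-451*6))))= -4182292125 /5488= -762079.47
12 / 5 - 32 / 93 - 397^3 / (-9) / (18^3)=9715195991 / 8135640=1194.15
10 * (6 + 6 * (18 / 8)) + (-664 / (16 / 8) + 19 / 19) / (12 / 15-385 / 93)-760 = -723530 / 1553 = -465.89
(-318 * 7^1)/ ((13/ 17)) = -37842/ 13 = -2910.92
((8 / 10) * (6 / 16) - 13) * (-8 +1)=889 / 10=88.90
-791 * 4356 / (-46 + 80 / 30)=5168394 / 65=79513.75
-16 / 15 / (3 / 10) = -32 / 9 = -3.56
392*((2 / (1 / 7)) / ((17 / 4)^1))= 21952 / 17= 1291.29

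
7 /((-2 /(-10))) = 35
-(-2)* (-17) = -34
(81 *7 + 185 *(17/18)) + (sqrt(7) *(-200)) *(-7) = 13351/18 + 1400 *sqrt(7) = 4445.77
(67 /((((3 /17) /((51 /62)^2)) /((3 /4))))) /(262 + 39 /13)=2962539 /4074640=0.73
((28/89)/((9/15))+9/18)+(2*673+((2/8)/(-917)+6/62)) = 40898637385/30360036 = 1347.12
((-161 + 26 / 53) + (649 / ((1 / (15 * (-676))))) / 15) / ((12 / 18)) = -69782637 / 106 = -658326.76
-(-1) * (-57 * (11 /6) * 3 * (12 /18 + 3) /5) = -2299 /10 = -229.90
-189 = -189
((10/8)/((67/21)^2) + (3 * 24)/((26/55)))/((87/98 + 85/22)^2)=10337186034945/1530989125588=6.75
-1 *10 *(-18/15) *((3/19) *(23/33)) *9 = 2484/209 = 11.89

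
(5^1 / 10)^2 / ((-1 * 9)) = -1 / 36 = -0.03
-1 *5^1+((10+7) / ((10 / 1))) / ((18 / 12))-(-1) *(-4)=-118 / 15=-7.87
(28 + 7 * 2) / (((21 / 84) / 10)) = 1680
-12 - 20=-32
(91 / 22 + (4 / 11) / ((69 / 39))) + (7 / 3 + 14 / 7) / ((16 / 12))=7683 / 1012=7.59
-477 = -477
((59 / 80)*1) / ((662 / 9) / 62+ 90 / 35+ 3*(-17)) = -115227 / 7381120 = -0.02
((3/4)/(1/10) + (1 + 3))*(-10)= -115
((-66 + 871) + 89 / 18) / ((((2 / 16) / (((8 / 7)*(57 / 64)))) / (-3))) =-277001 / 14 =-19785.79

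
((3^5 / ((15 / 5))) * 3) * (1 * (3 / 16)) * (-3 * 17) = -37179 / 16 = -2323.69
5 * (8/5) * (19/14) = 76/7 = 10.86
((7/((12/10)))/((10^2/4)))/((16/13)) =91/480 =0.19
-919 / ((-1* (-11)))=-919 / 11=-83.55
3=3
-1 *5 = -5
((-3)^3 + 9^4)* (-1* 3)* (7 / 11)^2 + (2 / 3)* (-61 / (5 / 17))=-121144 / 15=-8076.27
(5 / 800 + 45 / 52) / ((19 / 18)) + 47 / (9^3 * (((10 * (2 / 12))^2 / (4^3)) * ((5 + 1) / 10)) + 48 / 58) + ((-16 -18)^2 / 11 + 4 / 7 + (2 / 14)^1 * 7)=878064150637 / 7992544560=109.86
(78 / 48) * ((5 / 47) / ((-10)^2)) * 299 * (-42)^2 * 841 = 1441614447 / 1880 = 766816.20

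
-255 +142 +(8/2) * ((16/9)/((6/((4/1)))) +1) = -104.26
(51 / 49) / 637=51 / 31213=0.00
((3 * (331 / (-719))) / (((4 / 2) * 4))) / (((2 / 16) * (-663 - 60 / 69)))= 22839 / 10978411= 0.00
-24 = -24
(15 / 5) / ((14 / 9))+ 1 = 41 / 14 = 2.93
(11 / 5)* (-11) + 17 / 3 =-278 / 15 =-18.53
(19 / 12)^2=361 / 144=2.51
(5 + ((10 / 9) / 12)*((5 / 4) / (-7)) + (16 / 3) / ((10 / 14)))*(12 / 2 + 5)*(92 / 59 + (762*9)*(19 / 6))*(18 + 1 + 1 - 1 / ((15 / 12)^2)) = 32106047009927 / 557550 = 57584157.49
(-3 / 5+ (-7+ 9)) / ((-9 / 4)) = -28 / 45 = -0.62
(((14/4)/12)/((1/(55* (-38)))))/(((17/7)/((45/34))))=-768075/2312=-332.21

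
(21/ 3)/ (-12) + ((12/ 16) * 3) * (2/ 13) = -37/ 156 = -0.24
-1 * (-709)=709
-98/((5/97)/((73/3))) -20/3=-231346/5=-46269.20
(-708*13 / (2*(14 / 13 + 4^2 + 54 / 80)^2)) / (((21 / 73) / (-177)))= 1786516035200 / 198826509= 8985.30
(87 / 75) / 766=29 / 19150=0.00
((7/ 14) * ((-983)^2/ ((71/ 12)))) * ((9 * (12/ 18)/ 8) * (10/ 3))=14494335/ 71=204145.56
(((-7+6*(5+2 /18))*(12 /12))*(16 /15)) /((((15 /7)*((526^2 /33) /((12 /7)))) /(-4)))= -0.01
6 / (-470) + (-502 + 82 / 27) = -3166001 / 6345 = -498.98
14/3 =4.67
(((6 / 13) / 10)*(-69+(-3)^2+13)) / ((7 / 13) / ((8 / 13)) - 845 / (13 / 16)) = 376 / 180115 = 0.00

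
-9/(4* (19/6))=-27/38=-0.71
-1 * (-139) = 139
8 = 8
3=3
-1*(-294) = 294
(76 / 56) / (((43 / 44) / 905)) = 378290 / 301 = 1256.78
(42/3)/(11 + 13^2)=7/90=0.08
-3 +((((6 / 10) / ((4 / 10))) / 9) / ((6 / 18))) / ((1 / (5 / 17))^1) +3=0.15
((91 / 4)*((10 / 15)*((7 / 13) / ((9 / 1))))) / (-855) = -49 / 46170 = -0.00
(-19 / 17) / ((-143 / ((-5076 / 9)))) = -10716 / 2431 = -4.41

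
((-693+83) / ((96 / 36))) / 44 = -915 / 176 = -5.20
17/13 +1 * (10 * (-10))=-1283/13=-98.69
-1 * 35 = -35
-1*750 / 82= -375 / 41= -9.15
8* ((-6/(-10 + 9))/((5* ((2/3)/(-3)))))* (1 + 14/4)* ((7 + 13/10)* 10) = -80676/5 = -16135.20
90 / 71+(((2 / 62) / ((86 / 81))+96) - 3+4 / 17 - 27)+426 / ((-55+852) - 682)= 26361779257 / 370054130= 71.24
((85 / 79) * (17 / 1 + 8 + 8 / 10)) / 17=1.63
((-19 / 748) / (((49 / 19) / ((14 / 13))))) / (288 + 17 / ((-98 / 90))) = -2527 / 64893114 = -0.00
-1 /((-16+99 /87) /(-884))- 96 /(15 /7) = -224724 /2155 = -104.28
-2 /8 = -1 /4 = -0.25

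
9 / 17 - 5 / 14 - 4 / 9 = -583 / 2142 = -0.27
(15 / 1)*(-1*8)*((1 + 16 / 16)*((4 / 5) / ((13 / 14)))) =-2688 / 13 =-206.77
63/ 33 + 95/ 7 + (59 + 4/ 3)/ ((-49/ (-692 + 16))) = 1370948/ 1617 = 847.83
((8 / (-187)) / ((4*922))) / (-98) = 1 / 8448286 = 0.00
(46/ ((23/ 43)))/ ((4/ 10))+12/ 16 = 863/ 4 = 215.75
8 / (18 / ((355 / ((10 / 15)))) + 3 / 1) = 2840 / 1077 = 2.64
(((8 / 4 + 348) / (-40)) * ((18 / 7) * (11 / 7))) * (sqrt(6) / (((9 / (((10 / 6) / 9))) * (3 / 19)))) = -5225 * sqrt(6) / 1134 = -11.29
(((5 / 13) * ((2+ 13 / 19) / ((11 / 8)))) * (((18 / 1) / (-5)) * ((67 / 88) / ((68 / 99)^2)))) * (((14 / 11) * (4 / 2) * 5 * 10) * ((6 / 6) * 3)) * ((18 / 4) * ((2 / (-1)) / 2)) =7494.74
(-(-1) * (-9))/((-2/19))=171/2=85.50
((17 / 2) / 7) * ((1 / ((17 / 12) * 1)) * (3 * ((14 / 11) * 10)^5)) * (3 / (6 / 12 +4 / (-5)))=-1382976000000 / 161051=-8587192.88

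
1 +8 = 9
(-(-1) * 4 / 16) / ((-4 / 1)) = -1 / 16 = -0.06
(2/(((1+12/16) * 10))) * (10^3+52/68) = 68052/595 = 114.37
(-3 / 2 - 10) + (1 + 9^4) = 13101 / 2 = 6550.50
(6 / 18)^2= 1 / 9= 0.11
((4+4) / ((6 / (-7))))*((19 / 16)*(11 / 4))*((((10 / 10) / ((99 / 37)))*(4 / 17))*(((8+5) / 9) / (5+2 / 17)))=-63973 / 84564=-0.76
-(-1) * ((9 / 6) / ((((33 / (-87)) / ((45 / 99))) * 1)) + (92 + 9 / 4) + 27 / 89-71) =937155 / 43076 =21.76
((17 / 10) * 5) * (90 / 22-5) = -85 / 11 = -7.73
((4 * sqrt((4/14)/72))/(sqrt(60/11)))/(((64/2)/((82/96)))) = 41 * sqrt(1155)/483840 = 0.00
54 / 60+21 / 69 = 277 / 230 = 1.20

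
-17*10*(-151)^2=-3876170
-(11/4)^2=-121/16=-7.56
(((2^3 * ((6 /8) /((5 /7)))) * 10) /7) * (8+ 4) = 144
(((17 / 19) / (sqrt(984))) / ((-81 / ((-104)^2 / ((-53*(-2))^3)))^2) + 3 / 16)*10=77685920*sqrt(246) / 339847412559541353 + 15 / 8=1.88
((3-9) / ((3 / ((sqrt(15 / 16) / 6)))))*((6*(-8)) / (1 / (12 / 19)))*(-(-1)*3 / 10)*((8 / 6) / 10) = 48*sqrt(15) / 475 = 0.39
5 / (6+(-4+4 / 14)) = 35 / 16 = 2.19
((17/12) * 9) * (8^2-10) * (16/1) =11016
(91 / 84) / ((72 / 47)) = 611 / 864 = 0.71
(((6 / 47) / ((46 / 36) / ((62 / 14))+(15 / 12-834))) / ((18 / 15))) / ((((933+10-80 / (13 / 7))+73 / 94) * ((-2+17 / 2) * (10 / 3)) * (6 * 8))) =-1 / 7330023030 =-0.00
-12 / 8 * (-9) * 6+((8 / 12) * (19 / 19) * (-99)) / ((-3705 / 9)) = 100233 / 1235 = 81.16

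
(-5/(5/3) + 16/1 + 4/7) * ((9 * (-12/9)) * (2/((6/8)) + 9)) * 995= -1890500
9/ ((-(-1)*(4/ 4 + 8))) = 1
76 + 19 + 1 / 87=8266 / 87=95.01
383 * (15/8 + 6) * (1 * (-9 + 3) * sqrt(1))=-72387/4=-18096.75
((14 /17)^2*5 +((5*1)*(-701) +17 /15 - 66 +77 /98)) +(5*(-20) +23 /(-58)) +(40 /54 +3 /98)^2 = -1075419094403291 /293390146980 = -3665.49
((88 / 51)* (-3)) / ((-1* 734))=44 / 6239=0.01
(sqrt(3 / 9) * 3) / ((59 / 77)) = 2.26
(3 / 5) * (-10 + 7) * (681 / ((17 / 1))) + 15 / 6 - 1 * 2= -12173 / 170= -71.61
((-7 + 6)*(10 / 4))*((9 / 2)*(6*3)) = -405 / 2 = -202.50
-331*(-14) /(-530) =-2317 /265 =-8.74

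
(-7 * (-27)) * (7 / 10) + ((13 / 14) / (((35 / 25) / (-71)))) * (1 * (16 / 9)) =214243 / 4410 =48.58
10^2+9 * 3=127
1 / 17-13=-220 / 17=-12.94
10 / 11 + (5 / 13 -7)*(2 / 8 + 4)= -7781 / 286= -27.21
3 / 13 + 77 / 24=1073 / 312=3.44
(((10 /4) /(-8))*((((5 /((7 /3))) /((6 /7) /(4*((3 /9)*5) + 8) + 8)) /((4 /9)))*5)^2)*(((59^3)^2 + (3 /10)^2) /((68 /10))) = -3185533126666873125 /183628288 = -17347725458.66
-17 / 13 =-1.31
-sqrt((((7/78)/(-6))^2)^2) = -49/219024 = -0.00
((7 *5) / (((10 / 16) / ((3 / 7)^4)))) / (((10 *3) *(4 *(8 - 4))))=27 / 6860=0.00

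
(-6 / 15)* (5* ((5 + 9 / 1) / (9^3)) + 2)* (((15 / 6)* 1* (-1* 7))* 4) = 42784 / 729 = 58.69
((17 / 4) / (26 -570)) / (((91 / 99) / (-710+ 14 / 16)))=561627 / 93184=6.03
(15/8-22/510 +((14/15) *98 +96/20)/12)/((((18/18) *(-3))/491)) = -29610737/18360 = -1612.79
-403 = -403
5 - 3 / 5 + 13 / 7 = 219 / 35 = 6.26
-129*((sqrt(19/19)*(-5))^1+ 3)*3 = 774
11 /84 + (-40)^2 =134411 /84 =1600.13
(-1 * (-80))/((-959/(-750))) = 62.57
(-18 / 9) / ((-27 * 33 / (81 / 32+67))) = 2225 / 14256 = 0.16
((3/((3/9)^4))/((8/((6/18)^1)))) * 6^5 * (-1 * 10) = -787320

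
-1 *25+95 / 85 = -406 / 17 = -23.88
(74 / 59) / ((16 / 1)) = 37 / 472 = 0.08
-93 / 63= -31 / 21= -1.48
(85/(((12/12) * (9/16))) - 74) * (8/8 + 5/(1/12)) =42334/9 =4703.78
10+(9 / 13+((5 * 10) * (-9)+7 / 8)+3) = -45285 / 104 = -435.43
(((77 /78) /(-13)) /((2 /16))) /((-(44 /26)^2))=0.21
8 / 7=1.14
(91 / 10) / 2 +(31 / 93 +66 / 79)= 27107 / 4740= 5.72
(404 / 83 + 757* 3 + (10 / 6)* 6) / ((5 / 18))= 3415086 / 415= 8229.12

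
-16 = -16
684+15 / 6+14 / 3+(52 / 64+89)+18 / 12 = 37559 / 48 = 782.48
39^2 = 1521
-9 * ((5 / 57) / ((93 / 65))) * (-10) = 3250 / 589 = 5.52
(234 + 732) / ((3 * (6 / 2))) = 322 / 3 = 107.33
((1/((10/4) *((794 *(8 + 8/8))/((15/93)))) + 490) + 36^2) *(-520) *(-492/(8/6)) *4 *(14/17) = 236184500668480/209219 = 1128886481.00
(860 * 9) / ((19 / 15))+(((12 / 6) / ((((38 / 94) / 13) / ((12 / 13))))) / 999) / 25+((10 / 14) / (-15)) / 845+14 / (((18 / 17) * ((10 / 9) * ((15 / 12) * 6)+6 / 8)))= 124661203481467 / 20396191725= 6111.98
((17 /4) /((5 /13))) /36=221 /720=0.31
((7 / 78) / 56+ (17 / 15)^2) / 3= 60187 / 140400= 0.43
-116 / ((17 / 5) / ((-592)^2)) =-203269120 / 17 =-11957007.06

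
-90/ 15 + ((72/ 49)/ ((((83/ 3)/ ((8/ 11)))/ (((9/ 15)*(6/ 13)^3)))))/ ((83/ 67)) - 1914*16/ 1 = -1249372613591202/ 40789183435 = -30630.00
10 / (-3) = -10 / 3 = -3.33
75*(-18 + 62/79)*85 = -8670000/79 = -109746.84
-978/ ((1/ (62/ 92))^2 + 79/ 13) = -12218154/ 103427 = -118.13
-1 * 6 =-6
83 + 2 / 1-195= -110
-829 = -829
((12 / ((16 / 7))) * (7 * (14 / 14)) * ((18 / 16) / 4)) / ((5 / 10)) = 1323 / 64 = 20.67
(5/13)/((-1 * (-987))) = 5/12831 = 0.00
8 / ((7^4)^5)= 8 / 79792266297612001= 0.00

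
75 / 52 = 1.44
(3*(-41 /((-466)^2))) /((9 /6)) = -41 /108578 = -0.00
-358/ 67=-5.34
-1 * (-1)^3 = 1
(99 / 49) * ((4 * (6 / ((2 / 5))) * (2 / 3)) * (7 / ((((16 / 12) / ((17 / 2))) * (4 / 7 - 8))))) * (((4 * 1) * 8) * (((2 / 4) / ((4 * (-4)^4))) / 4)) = -25245 / 13312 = -1.90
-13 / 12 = -1.08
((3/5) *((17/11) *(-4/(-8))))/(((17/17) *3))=17/110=0.15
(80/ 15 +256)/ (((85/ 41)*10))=16072/ 1275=12.61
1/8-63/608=13/608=0.02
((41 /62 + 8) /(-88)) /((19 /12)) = -1611 /25916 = -0.06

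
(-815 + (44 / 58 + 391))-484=-26310 / 29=-907.24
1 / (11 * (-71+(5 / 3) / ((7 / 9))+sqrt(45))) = -3374 / 2531309 - 147 * sqrt(5) / 2531309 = -0.00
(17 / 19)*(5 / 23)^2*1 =425 / 10051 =0.04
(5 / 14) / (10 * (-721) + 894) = -5 / 88424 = -0.00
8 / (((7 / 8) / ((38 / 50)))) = 1216 / 175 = 6.95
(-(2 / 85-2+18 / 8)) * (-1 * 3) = 279 / 340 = 0.82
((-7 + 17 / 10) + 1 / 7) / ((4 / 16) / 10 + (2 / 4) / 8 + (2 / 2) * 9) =-2888 / 5089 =-0.57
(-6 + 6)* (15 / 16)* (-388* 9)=0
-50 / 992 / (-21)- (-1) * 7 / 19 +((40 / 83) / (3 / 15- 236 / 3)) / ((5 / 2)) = 7121752457 / 19333439664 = 0.37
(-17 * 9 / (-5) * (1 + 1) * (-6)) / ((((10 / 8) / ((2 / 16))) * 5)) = -918 / 125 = -7.34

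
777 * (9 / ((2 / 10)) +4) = 38073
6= 6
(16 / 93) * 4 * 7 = 448 / 93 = 4.82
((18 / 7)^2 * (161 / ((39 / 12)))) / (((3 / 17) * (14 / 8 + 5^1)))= 25024 / 91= 274.99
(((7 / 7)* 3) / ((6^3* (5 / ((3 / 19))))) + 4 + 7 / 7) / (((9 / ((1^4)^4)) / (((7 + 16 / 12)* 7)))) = 399035 / 12312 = 32.41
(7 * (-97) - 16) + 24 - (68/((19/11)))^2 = -801735/361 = -2220.87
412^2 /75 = 169744 /75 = 2263.25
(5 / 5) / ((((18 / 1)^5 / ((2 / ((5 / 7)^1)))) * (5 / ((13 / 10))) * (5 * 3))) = 91 / 3542940000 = 0.00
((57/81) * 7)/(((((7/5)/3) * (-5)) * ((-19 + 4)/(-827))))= -15713/135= -116.39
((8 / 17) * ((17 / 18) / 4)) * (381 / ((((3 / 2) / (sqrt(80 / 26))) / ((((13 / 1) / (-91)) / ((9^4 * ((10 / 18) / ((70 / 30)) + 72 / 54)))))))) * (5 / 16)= -635 * sqrt(130) / 33776028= -0.00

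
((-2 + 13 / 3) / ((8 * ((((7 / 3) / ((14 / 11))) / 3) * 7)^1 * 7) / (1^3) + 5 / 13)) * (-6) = -1638 / 28073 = -0.06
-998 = -998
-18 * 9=-162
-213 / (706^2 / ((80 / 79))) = -4260 / 9844111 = -0.00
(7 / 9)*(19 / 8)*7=931 / 72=12.93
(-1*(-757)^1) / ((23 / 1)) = 757 / 23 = 32.91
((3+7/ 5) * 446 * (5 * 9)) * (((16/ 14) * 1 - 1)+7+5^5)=1936152900/ 7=276593271.43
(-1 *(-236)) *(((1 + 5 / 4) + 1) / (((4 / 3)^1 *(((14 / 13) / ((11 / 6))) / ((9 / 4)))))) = 987129 / 448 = 2203.41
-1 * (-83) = 83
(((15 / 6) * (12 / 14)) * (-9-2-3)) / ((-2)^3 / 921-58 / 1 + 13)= 27630 / 41453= 0.67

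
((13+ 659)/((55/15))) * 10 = 20160/11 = 1832.73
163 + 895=1058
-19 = -19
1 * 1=1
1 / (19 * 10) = 1 / 190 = 0.01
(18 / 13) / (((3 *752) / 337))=1011 / 4888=0.21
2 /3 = 0.67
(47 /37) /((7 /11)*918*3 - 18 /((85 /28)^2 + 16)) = 10220573 /14095207350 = 0.00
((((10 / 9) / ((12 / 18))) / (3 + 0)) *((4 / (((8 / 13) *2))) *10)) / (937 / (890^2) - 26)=-128716250 / 185342967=-0.69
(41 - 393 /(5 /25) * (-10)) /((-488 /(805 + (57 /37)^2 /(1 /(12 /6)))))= -21828320213 /668072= -32673.60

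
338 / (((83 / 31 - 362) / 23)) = -240994 / 11139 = -21.64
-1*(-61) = 61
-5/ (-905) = 1/ 181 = 0.01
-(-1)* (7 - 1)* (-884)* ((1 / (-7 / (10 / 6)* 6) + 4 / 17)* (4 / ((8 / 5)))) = -54470 / 21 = -2593.81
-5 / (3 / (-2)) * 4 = 40 / 3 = 13.33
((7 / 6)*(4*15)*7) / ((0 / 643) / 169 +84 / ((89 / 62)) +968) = 0.48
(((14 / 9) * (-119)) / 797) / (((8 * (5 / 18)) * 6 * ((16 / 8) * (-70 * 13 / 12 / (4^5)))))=30464 / 259025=0.12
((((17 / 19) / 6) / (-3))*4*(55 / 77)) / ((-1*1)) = 170 / 1197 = 0.14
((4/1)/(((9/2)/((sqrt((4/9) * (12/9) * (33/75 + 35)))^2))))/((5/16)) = 1814528/30375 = 59.74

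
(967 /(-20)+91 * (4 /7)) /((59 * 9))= 73 /10620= 0.01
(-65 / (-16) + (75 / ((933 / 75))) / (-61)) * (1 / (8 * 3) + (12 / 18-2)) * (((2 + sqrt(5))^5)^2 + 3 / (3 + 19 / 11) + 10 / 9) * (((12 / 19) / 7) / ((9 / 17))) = -39433524615500735 / 48582758016-1081040936525 * sqrt(5) / 2978136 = -1623353.19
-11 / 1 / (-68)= 11 / 68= 0.16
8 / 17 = 0.47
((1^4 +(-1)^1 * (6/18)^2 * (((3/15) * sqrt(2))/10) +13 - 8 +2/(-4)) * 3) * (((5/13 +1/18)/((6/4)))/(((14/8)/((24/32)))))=1133/546 - 103 * sqrt(2)/122850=2.07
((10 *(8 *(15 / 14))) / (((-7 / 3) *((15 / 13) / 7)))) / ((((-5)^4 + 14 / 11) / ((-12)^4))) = -355829760 / 48223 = -7378.84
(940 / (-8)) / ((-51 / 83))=19505 / 102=191.23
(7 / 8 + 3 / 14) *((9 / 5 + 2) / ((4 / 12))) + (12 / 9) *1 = 11551 / 840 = 13.75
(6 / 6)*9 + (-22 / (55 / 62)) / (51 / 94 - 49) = 216631 / 22775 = 9.51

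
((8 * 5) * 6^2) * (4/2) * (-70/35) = -5760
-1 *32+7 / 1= -25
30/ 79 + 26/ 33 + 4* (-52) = -539212/ 2607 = -206.83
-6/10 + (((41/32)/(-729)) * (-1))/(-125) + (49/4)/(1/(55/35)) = 54383359/2916000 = 18.65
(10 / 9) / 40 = 1 / 36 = 0.03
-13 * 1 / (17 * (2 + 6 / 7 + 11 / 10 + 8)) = -910 / 14229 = -0.06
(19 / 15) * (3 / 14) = 19 / 70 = 0.27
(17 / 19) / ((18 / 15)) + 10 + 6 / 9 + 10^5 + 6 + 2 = 11402213 / 114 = 100019.41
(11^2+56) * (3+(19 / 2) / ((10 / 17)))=67791 / 20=3389.55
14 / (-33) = -14 / 33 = -0.42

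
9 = 9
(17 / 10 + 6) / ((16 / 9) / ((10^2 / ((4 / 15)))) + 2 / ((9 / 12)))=7425 / 2576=2.88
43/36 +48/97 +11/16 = 33199/13968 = 2.38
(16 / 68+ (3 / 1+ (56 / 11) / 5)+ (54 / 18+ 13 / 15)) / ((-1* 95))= -22777 / 266475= -0.09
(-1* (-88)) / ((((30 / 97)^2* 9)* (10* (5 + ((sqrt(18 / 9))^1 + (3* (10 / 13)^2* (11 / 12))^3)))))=2244613542207894572 / 1996843794323955975 - 2411328512091661019* sqrt(2) / 19968437943239559750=0.95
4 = 4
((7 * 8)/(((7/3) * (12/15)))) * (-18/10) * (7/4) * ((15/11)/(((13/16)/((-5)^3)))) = 19825.17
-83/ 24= -3.46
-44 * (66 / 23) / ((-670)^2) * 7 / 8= -2541 / 10324700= -0.00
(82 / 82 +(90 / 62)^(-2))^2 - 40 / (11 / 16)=-2526321844 / 45106875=-56.01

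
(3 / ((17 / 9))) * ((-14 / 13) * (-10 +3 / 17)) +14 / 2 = 23.80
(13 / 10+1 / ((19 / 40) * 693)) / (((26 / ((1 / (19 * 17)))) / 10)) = 171571 / 110576466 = 0.00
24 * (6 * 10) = 1440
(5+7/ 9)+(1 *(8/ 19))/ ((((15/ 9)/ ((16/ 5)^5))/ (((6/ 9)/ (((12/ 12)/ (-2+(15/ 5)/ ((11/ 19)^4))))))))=54838022778364/ 39118921875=1401.83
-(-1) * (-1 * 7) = -7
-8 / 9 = -0.89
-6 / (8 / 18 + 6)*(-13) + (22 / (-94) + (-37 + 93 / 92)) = -3024517 / 125396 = -24.12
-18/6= -3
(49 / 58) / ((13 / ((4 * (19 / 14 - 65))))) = -6237 / 377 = -16.54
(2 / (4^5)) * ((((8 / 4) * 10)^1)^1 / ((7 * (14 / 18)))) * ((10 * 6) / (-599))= -675 / 939232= -0.00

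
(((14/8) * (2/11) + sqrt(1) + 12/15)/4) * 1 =233/440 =0.53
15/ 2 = 7.50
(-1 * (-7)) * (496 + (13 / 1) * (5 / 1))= 3927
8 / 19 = 0.42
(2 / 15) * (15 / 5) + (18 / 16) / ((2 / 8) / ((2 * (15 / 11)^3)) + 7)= 532537 / 951655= 0.56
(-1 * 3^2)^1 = -9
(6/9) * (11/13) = 0.56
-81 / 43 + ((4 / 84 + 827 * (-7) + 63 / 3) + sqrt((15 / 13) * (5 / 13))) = -5210162 / 903 + 5 * sqrt(3) / 13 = -5769.17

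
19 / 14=1.36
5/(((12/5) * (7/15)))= 125/28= 4.46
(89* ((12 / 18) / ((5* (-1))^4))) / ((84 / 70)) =89 / 1125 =0.08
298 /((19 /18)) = 5364 /19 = 282.32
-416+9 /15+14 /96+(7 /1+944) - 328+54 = 62819 /240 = 261.75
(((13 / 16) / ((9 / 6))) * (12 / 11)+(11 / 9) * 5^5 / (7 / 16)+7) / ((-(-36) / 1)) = 12110521 / 49896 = 242.72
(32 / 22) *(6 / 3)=32 / 11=2.91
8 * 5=40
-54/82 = -27/41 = -0.66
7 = 7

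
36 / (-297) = -4 / 33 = -0.12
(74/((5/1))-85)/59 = -351/295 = -1.19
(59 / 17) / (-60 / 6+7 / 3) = -177 / 391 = -0.45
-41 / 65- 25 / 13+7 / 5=-1.15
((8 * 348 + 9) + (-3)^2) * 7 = 19614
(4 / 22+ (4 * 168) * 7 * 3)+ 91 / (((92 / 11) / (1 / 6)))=85700179 / 6072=14114.00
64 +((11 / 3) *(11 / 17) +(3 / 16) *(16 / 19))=64468 / 969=66.53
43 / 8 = 5.38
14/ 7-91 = -89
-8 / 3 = -2.67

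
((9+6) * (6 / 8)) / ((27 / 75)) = 31.25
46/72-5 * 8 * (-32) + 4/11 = 507277/396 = 1281.00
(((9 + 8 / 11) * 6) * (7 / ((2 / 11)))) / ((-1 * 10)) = -2247 / 10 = -224.70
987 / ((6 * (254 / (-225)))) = -74025 / 508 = -145.72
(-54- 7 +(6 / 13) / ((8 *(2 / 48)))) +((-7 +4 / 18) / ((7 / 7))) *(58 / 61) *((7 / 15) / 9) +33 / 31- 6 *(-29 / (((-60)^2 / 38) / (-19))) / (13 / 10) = -16790635 / 195858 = -85.73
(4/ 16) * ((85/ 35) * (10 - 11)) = -17/ 28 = -0.61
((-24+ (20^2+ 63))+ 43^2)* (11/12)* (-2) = -12584/3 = -4194.67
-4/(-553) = 4/553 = 0.01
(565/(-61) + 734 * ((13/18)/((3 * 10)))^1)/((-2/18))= -138481/1830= -75.67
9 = 9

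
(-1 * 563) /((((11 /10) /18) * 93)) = -33780 /341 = -99.06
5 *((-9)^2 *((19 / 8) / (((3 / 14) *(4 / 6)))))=53865 / 8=6733.12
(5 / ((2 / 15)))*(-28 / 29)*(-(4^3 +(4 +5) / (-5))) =65310 / 29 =2252.07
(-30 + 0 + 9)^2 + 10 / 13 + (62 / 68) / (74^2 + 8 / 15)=16040388821 / 36309416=441.77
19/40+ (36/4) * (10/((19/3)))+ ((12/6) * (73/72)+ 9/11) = 17.53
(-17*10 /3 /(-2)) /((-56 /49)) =-595 /24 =-24.79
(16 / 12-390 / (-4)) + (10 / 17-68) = 3205 / 102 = 31.42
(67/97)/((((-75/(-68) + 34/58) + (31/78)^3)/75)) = 1175619533400/39757403677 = 29.57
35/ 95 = 7/ 19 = 0.37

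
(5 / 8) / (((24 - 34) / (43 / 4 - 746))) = 2941 / 64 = 45.95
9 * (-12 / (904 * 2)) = -27 / 452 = -0.06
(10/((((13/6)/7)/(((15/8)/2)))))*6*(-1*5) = -23625/26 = -908.65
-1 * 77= -77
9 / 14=0.64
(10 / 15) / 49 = 2 / 147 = 0.01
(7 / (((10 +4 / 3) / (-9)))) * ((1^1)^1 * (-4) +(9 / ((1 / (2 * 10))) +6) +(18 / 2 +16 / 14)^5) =-48796782075 / 81634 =-597750.72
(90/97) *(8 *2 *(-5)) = -7200/97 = -74.23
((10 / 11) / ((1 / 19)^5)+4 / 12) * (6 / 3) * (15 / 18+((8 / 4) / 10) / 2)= 2079923468 / 495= 4201865.59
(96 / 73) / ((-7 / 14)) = -192 / 73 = -2.63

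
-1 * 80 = -80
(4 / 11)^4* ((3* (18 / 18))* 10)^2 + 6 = 318246 / 14641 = 21.74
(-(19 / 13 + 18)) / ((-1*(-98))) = -253 / 1274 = -0.20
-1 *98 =-98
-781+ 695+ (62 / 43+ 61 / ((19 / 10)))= -42854 / 817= -52.45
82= 82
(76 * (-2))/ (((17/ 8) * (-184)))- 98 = -38166/ 391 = -97.61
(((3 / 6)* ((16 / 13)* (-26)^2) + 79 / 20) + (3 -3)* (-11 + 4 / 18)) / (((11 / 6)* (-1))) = -25197 / 110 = -229.06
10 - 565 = -555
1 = 1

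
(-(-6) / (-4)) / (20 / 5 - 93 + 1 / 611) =611 / 36252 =0.02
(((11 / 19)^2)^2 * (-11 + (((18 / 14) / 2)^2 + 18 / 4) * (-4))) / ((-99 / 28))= 7996648 / 8210223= 0.97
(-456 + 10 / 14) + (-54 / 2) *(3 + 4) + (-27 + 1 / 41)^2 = 981342 / 11767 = 83.40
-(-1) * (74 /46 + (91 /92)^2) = 21897 /8464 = 2.59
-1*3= -3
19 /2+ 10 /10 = 21 /2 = 10.50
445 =445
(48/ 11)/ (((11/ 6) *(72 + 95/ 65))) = 3744/ 115555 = 0.03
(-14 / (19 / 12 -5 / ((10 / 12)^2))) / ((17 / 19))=15960 / 5729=2.79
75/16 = 4.69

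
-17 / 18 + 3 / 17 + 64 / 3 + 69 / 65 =430159 / 19890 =21.63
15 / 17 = 0.88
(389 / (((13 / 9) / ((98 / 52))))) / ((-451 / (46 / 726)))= -1315209 / 18444998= -0.07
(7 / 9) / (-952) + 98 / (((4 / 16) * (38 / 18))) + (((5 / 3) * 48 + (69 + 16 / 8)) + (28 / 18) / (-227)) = 1777353167 / 5279112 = 336.68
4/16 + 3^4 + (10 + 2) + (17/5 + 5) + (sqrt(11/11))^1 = 102.65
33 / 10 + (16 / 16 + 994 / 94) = 6991 / 470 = 14.87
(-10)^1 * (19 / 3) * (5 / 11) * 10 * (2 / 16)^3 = -2375 / 4224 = -0.56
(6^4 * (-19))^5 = -9053010257281494810624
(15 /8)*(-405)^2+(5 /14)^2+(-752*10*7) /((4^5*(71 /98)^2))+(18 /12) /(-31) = 307449.02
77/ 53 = 1.45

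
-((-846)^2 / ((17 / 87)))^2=-3877215653013264 / 289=-13415971117692.96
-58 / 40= -29 / 20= -1.45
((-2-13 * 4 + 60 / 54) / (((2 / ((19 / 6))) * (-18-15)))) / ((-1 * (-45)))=2261 / 40095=0.06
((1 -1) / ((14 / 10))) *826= 0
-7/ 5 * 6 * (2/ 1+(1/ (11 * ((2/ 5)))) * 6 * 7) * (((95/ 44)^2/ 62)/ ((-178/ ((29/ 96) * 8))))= 46534705/ 470045312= 0.10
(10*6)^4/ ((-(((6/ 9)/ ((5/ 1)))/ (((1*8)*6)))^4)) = -217678233600000000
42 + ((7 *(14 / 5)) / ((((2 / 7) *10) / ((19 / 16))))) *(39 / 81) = 991921 / 21600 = 45.92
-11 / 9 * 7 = -77 / 9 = -8.56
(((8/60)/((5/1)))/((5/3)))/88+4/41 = 22041/225500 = 0.10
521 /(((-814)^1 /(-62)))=16151 /407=39.68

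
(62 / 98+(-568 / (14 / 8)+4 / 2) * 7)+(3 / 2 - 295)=-249985 / 98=-2550.87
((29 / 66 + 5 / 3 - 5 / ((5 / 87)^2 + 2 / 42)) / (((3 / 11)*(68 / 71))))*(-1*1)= 2138671 / 5814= 367.85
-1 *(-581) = 581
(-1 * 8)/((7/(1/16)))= -1/14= -0.07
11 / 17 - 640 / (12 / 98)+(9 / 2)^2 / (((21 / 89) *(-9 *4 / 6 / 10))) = -7667011 / 1428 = -5369.06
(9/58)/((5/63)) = 567/290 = 1.96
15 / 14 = 1.07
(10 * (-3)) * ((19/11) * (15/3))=-2850/11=-259.09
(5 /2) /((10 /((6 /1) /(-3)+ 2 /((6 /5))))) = -0.08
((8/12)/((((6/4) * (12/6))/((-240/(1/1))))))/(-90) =16/27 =0.59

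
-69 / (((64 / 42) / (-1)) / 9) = 13041 / 32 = 407.53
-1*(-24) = 24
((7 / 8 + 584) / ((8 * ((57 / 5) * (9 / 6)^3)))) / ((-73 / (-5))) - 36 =-32238961 / 898776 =-35.87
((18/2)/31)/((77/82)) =738/2387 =0.31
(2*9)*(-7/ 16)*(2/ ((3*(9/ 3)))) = -7/ 4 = -1.75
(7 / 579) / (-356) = -7 / 206124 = -0.00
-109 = -109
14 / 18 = 7 / 9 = 0.78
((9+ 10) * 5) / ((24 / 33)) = 1045 / 8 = 130.62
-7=-7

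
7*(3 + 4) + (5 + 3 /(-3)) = 53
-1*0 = 0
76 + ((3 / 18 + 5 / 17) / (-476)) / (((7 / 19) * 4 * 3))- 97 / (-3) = 441822307 / 4078368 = 108.33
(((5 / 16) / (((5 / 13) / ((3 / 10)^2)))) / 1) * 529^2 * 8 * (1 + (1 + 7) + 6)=98224191 / 40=2455604.78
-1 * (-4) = 4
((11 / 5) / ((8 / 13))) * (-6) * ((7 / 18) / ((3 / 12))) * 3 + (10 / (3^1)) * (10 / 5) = -2803 / 30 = -93.43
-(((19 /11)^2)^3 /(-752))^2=-2213314919066161 /1774793800749232384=-0.00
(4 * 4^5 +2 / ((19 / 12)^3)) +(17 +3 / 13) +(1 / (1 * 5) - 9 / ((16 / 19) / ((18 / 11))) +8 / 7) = 1125338692337 / 274634360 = 4097.59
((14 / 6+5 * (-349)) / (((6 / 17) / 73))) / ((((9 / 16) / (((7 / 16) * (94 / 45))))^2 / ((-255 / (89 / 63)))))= 167138351113384 / 973215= 171738363.17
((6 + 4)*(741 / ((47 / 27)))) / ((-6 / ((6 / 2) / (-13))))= 7695 / 47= 163.72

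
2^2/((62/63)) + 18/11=1944/341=5.70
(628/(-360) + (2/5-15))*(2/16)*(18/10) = -1471/400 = -3.68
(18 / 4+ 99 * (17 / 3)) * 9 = 10179 / 2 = 5089.50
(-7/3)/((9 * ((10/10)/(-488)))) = 3416/27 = 126.52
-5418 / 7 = -774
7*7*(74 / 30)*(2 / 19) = 3626 / 285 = 12.72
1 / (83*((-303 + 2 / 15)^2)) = 225 / 1713024467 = 0.00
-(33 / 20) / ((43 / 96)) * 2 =-1584 / 215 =-7.37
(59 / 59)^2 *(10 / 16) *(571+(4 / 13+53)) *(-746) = -3784085 / 13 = -291083.46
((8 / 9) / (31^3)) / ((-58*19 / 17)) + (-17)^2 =289.00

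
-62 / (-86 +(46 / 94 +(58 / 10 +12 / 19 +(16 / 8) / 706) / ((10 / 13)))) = 244302475 / 303982823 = 0.80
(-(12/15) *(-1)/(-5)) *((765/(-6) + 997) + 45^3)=-14719.12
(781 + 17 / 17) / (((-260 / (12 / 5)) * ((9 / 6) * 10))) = -782 / 1625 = -0.48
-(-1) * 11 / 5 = 11 / 5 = 2.20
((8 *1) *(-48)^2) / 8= 2304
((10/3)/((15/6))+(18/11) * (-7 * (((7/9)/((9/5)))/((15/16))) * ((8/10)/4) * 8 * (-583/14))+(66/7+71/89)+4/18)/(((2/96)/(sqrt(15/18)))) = 15929.74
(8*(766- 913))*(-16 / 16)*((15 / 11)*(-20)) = -352800 / 11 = -32072.73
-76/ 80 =-19/ 20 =-0.95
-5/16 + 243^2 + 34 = 945323/16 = 59082.69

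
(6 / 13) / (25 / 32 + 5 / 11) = 704 / 1885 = 0.37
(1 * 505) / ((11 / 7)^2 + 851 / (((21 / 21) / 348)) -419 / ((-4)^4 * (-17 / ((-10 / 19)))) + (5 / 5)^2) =1023057280 / 599960128513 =0.00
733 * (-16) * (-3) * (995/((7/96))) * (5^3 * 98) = 5881357440000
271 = 271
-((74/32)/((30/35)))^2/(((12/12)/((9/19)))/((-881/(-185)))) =-1597253/97280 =-16.42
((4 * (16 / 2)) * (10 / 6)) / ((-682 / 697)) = -55760 / 1023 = -54.51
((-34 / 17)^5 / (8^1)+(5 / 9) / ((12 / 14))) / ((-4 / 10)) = 905 / 108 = 8.38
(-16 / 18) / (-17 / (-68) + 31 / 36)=-4 / 5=-0.80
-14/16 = -7/8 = -0.88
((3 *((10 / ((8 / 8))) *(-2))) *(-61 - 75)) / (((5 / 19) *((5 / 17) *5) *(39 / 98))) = 17219776 / 325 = 52983.93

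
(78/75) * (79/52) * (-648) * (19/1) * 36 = -17507664/25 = -700306.56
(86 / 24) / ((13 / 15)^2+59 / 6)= 3225 / 9526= 0.34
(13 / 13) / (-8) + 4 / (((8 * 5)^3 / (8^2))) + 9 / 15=479 / 1000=0.48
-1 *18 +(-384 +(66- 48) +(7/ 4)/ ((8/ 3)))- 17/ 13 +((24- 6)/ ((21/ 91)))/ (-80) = -802103/ 2080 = -385.63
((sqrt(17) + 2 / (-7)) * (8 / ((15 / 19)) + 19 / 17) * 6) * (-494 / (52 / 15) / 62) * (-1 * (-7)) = 163533 / 527-1144731 * sqrt(17) / 1054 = -4167.72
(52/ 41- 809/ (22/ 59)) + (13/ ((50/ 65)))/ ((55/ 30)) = -9737561/ 4510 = -2159.10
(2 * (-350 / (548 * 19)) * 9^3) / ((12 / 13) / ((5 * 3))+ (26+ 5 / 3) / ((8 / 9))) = -66339000 / 42212851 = -1.57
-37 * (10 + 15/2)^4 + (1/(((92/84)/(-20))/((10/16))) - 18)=-1277042699/368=-3470224.73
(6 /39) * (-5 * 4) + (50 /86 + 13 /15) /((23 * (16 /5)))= -943369 /308568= -3.06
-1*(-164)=164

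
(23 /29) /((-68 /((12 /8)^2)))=-207 /7888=-0.03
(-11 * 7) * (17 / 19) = -1309 / 19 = -68.89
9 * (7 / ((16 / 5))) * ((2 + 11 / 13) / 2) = 28.02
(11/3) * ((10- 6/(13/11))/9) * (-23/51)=-16192/17901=-0.90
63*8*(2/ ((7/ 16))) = 2304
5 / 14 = 0.36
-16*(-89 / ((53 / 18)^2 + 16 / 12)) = 461376 / 3241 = 142.36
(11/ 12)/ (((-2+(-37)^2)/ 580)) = 1595/ 4101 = 0.39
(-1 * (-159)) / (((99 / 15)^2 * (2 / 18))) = 3975 / 121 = 32.85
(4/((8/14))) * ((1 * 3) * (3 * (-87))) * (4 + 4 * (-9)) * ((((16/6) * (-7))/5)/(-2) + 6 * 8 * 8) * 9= 3045506688/5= 609101337.60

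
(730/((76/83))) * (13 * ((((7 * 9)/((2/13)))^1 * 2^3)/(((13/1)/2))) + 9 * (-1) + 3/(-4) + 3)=793153395/152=5218114.44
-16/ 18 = -8/ 9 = -0.89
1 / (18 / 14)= 7 / 9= 0.78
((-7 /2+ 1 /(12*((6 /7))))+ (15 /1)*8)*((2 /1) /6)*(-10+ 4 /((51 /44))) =-1401965 /5508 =-254.53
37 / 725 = 0.05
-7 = -7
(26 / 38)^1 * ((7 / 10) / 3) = 91 / 570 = 0.16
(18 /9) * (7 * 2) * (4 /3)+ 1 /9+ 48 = 769 /9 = 85.44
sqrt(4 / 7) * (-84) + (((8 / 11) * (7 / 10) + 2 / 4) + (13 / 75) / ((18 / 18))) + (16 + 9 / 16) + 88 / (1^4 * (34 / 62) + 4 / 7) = 102995273 / 1069200 - 24 * sqrt(7) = 32.83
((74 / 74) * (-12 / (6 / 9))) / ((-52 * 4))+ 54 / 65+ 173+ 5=178.92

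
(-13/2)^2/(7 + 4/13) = 2197/380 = 5.78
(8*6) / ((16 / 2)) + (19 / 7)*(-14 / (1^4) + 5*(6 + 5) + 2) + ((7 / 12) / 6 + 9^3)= 429313 / 504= 851.81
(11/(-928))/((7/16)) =-11/406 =-0.03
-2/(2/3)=-3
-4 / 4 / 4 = -1 / 4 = -0.25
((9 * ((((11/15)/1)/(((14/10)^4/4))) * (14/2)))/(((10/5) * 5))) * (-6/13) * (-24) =237600/4459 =53.29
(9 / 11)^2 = 81 / 121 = 0.67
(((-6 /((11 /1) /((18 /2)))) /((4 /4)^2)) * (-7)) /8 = 4.30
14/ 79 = 0.18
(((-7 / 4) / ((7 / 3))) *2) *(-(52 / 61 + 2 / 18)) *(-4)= -1058 / 183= -5.78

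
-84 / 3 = -28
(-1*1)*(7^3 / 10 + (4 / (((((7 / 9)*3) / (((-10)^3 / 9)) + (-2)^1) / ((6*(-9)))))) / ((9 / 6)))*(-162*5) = 172789443 / 2021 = 85497.00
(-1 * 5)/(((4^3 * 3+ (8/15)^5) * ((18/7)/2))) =-2953125/145832768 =-0.02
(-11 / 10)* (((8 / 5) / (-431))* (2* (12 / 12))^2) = 176 / 10775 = 0.02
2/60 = 1/30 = 0.03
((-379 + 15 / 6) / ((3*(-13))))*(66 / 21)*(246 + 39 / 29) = 19804653 / 2639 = 7504.61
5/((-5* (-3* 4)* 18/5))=5/216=0.02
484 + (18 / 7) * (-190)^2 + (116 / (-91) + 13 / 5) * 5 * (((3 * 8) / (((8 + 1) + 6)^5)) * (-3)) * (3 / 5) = 93312.57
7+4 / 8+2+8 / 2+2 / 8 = 55 / 4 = 13.75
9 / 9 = 1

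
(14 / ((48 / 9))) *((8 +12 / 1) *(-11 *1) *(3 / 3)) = -1155 / 2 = -577.50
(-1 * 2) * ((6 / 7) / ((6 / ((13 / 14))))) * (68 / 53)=-884 / 2597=-0.34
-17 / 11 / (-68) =1 / 44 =0.02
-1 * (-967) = 967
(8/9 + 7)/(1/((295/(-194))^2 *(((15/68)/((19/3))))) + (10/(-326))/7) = 0.64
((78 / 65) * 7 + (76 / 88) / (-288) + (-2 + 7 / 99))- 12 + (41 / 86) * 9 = -51253 / 41280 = -1.24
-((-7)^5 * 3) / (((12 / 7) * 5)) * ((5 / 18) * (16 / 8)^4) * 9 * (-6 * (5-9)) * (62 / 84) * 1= 4168136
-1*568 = -568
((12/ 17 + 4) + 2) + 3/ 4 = 507/ 68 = 7.46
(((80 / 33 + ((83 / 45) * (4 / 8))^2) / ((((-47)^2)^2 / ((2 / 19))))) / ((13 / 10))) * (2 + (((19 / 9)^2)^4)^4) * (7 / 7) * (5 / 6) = 24275560270540439539727961665172480658748028617 / 22124712781357624269892466202756221447824782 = 1097.21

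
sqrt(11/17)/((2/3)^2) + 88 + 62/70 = 9 * sqrt(187)/68 + 3111/35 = 90.70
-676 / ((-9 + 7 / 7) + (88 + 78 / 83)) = -8.35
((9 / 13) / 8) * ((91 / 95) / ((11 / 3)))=189 / 8360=0.02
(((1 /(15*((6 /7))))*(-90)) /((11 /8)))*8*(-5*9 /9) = 2240 /11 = 203.64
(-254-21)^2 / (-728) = -75625 / 728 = -103.88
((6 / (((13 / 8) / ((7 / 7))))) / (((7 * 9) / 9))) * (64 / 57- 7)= -3.10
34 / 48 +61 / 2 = 749 / 24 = 31.21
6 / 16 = 3 / 8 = 0.38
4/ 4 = 1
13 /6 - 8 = -35 /6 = -5.83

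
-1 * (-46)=46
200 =200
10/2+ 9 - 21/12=49/4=12.25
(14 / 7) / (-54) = -1 / 27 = -0.04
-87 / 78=-29 / 26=-1.12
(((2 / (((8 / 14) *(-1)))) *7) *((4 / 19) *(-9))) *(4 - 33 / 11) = 46.42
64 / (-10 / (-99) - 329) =-6336 / 32561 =-0.19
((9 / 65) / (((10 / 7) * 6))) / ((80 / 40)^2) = 21 / 5200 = 0.00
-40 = -40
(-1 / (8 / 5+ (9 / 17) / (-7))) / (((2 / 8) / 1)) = -2380 / 907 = -2.62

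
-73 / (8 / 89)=-6497 / 8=-812.12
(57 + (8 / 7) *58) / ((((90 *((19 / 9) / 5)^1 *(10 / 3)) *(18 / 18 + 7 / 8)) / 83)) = 143258 / 3325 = 43.09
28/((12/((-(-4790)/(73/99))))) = 1106490/73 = 15157.40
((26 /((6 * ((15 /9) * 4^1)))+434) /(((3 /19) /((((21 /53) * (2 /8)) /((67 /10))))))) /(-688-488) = -165167 /4772544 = -0.03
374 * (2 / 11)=68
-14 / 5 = -2.80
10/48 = 5/24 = 0.21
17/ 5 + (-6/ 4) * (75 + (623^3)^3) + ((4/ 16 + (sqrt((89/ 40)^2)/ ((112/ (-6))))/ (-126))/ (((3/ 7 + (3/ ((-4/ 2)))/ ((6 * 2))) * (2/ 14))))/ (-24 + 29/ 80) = -10226226043452212531834937575983/ 482205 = -21207216937717801623448400.00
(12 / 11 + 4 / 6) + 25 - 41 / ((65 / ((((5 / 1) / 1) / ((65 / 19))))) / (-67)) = 2468504 / 27885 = 88.52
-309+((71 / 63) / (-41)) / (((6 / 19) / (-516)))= -682133 / 2583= -264.09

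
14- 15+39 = 38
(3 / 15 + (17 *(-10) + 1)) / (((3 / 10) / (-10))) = 16880 / 3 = 5626.67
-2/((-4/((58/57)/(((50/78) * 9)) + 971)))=4151779/8550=485.59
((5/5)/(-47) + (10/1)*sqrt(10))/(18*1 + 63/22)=-22/21573 + 220*sqrt(10)/459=1.51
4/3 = 1.33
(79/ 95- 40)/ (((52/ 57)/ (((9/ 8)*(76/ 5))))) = -1908873/ 2600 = -734.18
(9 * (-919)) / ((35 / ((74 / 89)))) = -612054 / 3115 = -196.49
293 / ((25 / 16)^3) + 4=1262628 / 15625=80.81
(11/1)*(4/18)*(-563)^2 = 6973318/9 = 774813.11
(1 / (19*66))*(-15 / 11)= -5 / 4598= -0.00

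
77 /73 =1.05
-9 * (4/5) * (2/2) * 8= -288/5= -57.60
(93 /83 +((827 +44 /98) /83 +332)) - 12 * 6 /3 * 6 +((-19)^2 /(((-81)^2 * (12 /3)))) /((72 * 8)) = 12239836911899 /61478984448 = 199.09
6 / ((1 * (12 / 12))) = 6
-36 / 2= -18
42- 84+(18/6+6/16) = -309/8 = -38.62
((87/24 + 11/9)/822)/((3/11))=3839/177552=0.02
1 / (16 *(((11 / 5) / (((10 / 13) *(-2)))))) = -25 / 572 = -0.04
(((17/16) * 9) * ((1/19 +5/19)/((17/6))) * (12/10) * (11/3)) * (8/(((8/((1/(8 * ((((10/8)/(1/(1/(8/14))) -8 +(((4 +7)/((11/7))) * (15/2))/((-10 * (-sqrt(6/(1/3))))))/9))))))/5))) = -745767/156883 -112266 * sqrt(2)/156883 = -5.77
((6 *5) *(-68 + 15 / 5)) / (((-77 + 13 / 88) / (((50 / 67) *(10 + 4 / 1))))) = 265.09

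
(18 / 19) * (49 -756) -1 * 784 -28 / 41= -1133034 / 779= -1454.47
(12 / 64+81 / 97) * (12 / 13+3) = 80937 / 20176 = 4.01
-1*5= -5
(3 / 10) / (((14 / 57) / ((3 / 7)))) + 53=52453 / 980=53.52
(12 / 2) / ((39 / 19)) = 38 / 13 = 2.92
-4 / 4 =-1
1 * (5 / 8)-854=-6827 / 8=-853.38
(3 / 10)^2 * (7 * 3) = 189 / 100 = 1.89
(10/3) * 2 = 20/3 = 6.67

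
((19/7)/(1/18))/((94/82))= 14022/329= 42.62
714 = 714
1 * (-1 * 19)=-19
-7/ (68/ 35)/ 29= -245/ 1972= -0.12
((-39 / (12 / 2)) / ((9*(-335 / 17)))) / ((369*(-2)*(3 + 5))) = -221 / 35601120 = -0.00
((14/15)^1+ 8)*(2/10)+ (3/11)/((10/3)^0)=1699/825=2.06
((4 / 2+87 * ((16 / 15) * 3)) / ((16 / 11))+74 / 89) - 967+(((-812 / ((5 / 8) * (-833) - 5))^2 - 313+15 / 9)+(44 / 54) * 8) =-434830628911 / 404184600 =-1075.82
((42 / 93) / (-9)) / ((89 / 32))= -448 / 24831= -0.02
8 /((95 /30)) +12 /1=276 /19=14.53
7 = 7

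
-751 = -751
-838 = -838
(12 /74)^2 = 36 /1369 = 0.03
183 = 183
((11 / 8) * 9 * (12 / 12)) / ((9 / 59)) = 649 / 8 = 81.12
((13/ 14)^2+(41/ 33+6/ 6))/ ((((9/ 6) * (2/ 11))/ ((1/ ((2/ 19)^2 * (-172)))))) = -168587/ 28224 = -5.97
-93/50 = -1.86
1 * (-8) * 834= -6672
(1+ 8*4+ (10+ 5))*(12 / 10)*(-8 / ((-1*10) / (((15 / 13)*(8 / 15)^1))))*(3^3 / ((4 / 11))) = 684288 / 325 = 2105.50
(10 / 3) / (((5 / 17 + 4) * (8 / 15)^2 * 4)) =6375 / 9344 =0.68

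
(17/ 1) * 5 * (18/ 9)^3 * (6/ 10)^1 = 408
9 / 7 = 1.29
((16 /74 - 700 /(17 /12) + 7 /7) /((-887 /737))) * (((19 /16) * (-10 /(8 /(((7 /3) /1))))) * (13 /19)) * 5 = -173275977875 /35707072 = -4852.71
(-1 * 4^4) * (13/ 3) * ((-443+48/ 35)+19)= 49227776/ 105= 468835.96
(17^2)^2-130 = 83391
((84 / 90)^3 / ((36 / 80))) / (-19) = -0.10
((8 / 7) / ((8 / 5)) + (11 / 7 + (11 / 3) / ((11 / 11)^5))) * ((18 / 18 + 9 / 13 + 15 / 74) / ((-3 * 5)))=-45575 / 60606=-0.75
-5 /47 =-0.11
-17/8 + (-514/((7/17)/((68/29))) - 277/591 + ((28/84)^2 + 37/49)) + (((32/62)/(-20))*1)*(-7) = -9149110328123/3124096920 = -2928.56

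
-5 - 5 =-10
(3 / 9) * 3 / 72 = 1 / 72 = 0.01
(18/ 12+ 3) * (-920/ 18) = -230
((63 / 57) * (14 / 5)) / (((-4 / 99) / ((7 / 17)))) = -31.54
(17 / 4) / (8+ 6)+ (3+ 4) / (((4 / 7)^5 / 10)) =4118803 / 3584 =1149.22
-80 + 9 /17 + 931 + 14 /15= 217378 /255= 852.46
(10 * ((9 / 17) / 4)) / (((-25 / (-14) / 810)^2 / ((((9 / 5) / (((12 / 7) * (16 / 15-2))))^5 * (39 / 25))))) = -765538.26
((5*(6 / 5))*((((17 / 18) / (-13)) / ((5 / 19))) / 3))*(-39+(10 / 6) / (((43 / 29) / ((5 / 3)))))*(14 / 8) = 8121512 / 226395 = 35.87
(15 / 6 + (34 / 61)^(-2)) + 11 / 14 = 52635 / 8092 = 6.50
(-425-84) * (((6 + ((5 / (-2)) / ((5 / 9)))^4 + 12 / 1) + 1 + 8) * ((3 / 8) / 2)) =-41712.15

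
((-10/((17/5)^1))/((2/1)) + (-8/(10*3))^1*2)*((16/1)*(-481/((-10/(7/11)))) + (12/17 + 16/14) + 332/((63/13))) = -2408475568/2145825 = -1122.40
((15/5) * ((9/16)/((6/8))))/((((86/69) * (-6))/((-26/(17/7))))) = 18837/5848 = 3.22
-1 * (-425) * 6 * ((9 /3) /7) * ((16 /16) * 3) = 22950 /7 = 3278.57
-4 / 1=-4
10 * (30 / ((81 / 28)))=2800 / 27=103.70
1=1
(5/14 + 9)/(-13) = -131/182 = -0.72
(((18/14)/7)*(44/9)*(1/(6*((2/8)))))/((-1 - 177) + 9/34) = -2992/888321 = -0.00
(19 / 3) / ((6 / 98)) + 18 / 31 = 29023 / 279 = 104.03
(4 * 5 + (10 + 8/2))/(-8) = -17/4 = -4.25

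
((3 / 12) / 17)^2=1 / 4624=0.00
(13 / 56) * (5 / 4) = 65 / 224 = 0.29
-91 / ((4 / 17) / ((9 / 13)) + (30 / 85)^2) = -195.94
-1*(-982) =982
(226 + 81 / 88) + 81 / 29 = 586229 / 2552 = 229.71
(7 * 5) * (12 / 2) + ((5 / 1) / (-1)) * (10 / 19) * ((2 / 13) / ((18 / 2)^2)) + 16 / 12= 4228046 / 20007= 211.33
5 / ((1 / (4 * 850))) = 17000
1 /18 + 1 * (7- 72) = -64.94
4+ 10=14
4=4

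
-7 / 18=-0.39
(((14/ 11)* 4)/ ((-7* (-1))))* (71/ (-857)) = -568/ 9427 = -0.06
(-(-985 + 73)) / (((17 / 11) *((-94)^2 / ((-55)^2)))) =202.03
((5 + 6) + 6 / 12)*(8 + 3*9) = 402.50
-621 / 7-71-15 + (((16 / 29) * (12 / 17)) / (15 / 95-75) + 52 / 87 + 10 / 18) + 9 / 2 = -829662443 / 4907322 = -169.07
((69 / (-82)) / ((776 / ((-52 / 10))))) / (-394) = -897 / 62677520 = -0.00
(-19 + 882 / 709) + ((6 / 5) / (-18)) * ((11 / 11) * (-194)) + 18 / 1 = 140141 / 10635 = 13.18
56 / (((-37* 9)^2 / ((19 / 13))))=1064 / 1441557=0.00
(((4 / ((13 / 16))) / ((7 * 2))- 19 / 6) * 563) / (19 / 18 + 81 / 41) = -106435713 / 203567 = -522.85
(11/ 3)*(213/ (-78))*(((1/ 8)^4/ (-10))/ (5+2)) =0.00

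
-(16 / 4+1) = -5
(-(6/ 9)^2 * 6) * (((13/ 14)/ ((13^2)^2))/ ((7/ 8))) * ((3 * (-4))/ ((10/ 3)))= 192/ 538265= 0.00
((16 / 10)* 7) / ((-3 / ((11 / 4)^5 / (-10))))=1127357 / 19200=58.72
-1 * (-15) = 15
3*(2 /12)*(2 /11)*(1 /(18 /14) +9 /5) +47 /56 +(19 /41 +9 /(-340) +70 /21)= 93588343 /19320840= 4.84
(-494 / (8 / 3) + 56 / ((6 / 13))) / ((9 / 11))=-8437 / 108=-78.12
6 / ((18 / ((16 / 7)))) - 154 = -3218 / 21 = -153.24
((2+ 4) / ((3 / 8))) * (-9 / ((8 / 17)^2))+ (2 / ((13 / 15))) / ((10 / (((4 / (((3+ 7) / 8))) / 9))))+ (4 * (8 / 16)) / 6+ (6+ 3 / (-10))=-33495 / 52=-644.13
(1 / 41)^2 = 1 / 1681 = 0.00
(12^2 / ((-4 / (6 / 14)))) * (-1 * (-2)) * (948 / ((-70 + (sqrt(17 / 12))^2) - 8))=2457216 / 6433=381.97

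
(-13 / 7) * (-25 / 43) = 325 / 301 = 1.08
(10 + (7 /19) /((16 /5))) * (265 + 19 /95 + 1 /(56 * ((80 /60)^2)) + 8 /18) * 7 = 2195793745 /116736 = 18809.91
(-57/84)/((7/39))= -741/196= -3.78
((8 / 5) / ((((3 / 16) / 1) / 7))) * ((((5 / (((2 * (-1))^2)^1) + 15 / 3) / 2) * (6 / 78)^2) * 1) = 560 / 507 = 1.10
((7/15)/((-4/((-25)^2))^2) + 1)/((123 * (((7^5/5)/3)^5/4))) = 46146628125/219935253624890243732348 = 0.00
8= 8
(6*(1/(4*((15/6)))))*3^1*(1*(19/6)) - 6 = -3/10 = -0.30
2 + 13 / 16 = 45 / 16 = 2.81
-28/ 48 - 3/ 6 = -13/ 12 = -1.08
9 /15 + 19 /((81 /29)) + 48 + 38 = 37828 /405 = 93.40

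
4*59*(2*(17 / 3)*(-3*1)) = -8024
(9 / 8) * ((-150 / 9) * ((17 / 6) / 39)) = -425 / 312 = -1.36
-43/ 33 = -1.30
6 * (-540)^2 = 1749600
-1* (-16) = 16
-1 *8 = -8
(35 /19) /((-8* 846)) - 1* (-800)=102873565 /128592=800.00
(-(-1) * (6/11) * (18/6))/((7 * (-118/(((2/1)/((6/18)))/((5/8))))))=-432/22715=-0.02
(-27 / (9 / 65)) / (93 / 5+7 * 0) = -10.48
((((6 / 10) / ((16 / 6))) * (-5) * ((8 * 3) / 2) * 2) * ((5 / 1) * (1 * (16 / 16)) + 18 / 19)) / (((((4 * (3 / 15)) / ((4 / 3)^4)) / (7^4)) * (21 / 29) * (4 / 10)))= -899208800 / 171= -5258530.99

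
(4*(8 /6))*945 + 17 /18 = 90737 /18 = 5040.94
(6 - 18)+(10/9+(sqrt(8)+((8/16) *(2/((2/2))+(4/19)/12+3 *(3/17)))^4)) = -5.43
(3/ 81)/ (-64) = -1/ 1728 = -0.00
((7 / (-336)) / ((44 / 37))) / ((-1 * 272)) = 37 / 574464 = 0.00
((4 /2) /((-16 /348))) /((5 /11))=-957 /10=-95.70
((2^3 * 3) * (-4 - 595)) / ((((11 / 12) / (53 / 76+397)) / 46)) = -59963014800 / 209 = -286904377.03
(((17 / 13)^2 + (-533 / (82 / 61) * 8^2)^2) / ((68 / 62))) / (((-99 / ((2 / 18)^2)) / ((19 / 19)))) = -3373608877823 / 46077174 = -73216.49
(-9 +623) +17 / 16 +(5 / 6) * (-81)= 547.56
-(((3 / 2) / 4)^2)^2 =-81 / 4096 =-0.02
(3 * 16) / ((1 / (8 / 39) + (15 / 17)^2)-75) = -36992 / 53443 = -0.69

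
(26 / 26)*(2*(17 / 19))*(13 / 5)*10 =884 / 19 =46.53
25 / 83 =0.30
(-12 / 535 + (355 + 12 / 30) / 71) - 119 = -4330928 / 37985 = -114.02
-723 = -723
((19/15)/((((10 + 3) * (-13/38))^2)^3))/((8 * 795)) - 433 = -120300244974907731613/277829665085585925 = -433.00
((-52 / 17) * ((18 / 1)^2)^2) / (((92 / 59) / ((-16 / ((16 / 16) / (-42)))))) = -54107149824 / 391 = -138381457.35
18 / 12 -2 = -1 / 2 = -0.50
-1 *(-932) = 932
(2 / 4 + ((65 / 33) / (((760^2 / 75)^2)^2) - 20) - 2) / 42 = -67387578171674065189 / 131640850381874921472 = -0.51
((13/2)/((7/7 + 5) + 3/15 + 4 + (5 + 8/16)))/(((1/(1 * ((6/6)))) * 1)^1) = 65/157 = 0.41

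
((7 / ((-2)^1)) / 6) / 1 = -7 / 12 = -0.58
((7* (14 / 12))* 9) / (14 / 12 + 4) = 14.23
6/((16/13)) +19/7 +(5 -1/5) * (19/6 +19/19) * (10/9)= 15025/504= 29.81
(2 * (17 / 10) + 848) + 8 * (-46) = 2417 / 5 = 483.40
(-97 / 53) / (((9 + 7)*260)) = -97 / 220480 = -0.00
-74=-74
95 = 95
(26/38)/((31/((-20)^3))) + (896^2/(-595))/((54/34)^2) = -1527450944/2146905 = -711.47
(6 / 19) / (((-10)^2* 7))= 3 / 6650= 0.00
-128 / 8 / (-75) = 16 / 75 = 0.21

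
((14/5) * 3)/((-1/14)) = -588/5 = -117.60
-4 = -4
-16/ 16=-1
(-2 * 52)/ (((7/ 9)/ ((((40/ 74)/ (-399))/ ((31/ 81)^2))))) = 40940640/ 33103567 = 1.24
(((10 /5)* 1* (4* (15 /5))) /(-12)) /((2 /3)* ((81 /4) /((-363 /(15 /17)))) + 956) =-8228 /3932849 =-0.00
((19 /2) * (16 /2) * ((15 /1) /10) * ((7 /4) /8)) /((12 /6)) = 399 /32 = 12.47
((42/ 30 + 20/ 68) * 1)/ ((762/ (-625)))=-3000/ 2159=-1.39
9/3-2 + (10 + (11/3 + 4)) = 56/3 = 18.67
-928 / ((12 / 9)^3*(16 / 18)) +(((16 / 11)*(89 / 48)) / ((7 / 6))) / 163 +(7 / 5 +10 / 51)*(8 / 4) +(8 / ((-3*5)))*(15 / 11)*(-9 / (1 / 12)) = -18367606351 / 51208080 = -358.69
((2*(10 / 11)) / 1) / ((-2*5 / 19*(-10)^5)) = 19 / 550000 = 0.00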